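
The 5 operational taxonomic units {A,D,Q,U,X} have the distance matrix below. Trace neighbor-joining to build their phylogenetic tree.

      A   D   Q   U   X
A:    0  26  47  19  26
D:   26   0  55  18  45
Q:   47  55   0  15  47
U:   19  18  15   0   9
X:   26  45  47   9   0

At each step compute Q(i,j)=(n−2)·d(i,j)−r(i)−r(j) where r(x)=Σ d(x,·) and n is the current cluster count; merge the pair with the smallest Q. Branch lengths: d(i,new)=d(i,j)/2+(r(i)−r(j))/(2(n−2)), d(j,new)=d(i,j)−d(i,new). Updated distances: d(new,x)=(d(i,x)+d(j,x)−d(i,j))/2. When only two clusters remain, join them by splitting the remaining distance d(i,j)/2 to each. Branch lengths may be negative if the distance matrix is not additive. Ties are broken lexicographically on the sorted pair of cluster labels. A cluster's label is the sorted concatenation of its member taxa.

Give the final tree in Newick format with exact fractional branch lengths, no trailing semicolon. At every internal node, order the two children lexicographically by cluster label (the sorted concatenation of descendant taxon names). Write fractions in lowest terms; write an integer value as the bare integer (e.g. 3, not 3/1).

iteration 1: select A,D (d=26, Q=-184); attach at lengths (26/3, 52/3); label the merged cluster AD
  updated: d(AD,Q)=38, d(AD,U)=11/2, d(AD,X)=45/2
iteration 2: select AD,X (d=45/2, Q=-199/2); attach at lengths (65/8, 115/8); label the merged cluster ADX
  updated: d(ADX,Q)=125/4, d(ADX,U)=-4
iteration 3: select ADX,Q (d=125/4, Q=-169/4); attach at lengths (49/8, 201/8); label the merged cluster ADQX
  updated: d(ADQX,U)=-81/8
iteration 4: select ADQX,U (d=-81/8); attach at lengths (-81/16, -81/16); label the merged cluster ADQUX
final tree: ((((A:26/3,D:52/3):65/8,X:115/8):49/8,Q:201/8):-81/16,U:-81/16)
total length: 557/8

((((A:26/3,D:52/3):65/8,X:115/8):49/8,Q:201/8):-81/16,U:-81/16)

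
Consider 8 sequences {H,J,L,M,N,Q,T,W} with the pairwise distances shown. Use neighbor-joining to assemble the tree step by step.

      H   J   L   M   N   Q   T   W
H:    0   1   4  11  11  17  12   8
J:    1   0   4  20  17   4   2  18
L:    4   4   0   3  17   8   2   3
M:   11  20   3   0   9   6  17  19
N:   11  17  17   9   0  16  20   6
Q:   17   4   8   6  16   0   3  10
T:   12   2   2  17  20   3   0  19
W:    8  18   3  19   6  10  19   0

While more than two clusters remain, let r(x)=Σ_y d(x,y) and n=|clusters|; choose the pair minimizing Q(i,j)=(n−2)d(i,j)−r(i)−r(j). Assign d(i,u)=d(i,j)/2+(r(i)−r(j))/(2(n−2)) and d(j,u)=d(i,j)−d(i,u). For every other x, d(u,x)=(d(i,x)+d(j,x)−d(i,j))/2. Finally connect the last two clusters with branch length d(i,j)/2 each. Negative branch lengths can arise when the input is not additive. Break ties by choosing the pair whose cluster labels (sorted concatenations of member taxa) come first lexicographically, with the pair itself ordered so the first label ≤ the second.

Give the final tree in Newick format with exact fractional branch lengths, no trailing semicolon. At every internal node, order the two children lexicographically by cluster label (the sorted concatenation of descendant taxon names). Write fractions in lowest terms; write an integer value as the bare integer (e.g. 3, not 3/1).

(((((H:11/10,J:-1/10):47/12,(Q:1/2,T:5/2):17/6):25/16,(N:49/12,W:23/12):95/16):25/16,L:-7/4):19/8,M:19/8)

iteration 1: select N,W (d=6, Q=-143); attach at lengths (49/12, 23/12); label the merged cluster NW
  updated: d(H,NW)=13/2, d(J,NW)=29/2, d(L,NW)=7, d(M,NW)=11, d(NW,Q)=10, d(NW,T)=33/2
iteration 2: select H,J (d=1, Q=-92); attach at lengths (11/10, -1/10); label the merged cluster HJ
  updated: d(HJ,L)=7/2, d(HJ,M)=15, d(HJ,NW)=10, d(HJ,Q)=10, d(HJ,T)=13/2
iteration 3: select Q,T (d=3, Q=-70); attach at lengths (1/2, 5/2); label the merged cluster QT
  updated: d(HJ,QT)=27/4, d(L,QT)=7/2, d(M,QT)=10, d(NW,QT)=47/4
iteration 4: select HJ,QT (d=27/4, Q=-47); attach at lengths (47/12, 17/6); label the merged cluster HJQT
  updated: d(HJQT,L)=1/8, d(HJQT,M)=73/8, d(HJQT,NW)=15/2
iteration 5: select HJQT,NW (d=15/2, Q=-109/4); attach at lengths (25/16, 95/16); label the merged cluster HJNQTW
  updated: d(HJNQTW,L)=-3/16, d(HJNQTW,M)=101/16
iteration 6: select HJNQTW,L (d=-3/16, Q=-73/8); attach at lengths (25/16, -7/4); label the merged cluster HJLNQTW
  updated: d(HJLNQTW,M)=19/4
iteration 7: select HJLNQTW,M (d=19/4); attach at lengths (19/8, 19/8); label the merged cluster HJLMNQTW
final tree: (((((H:11/10,J:-1/10):47/12,(Q:1/2,T:5/2):17/6):25/16,(N:49/12,W:23/12):95/16):25/16,L:-7/4):19/8,M:19/8)
total length: 461/16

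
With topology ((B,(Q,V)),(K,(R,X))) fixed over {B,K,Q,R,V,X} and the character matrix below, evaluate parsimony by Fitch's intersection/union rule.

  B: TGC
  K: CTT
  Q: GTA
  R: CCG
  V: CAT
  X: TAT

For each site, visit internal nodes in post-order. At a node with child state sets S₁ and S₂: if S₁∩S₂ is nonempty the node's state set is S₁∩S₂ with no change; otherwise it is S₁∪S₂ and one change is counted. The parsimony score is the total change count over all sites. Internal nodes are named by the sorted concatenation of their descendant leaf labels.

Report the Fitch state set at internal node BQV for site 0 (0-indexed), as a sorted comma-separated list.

C,G,T

site 0, node QV: Q={G} ∪ V={C} → {C,G} (+1)
site 0, node BQV: B={T} ∪ QV={C,G} → {C,G,T} (+1)
site 0, node RX: R={C} ∪ X={T} → {C,T} (+1)
site 0, node KRX: K={C} ∩ RX={C,T} → {C} (+0)
site 0, node BKQRVX: BQV={C,G,T} ∩ KRX={C} → {C} (+0)
site 1, node QV: Q={T} ∪ V={A} → {A,T} (+1)
site 1, node BQV: B={G} ∪ QV={A,T} → {A,G,T} (+1)
site 1, node RX: R={C} ∪ X={A} → {A,C} (+1)
site 1, node KRX: K={T} ∪ RX={A,C} → {A,C,T} (+1)
site 1, node BKQRVX: BQV={A,G,T} ∩ KRX={A,C,T} → {A,T} (+0)
site 2, node QV: Q={A} ∪ V={T} → {A,T} (+1)
site 2, node BQV: B={C} ∪ QV={A,T} → {A,C,T} (+1)
site 2, node RX: R={G} ∪ X={T} → {G,T} (+1)
site 2, node KRX: K={T} ∩ RX={G,T} → {T} (+0)
site 2, node BKQRVX: BQV={A,C,T} ∩ KRX={T} → {T} (+0)
per-site changes: [3, 4, 3]; total = 10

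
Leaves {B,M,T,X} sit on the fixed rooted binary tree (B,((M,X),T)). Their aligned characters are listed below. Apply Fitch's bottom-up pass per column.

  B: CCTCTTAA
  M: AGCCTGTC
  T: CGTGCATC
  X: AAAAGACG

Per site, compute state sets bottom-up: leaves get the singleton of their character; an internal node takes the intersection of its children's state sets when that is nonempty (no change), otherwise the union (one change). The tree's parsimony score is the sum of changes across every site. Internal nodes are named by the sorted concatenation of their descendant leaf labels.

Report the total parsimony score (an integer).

15

MX@0: {A} ∩ {A} = {A} (intersection, +0)
MTX@0: {A} ∪ {C} = {A,C} (union, +1)
BMTX@0: {C} ∩ {A,C} = {C} (intersection, +0)
MX@1: {G} ∪ {A} = {A,G} (union, +1)
MTX@1: {A,G} ∩ {G} = {G} (intersection, +0)
BMTX@1: {C} ∪ {G} = {C,G} (union, +1)
MX@2: {C} ∪ {A} = {A,C} (union, +1)
MTX@2: {A,C} ∪ {T} = {A,C,T} (union, +1)
BMTX@2: {T} ∩ {A,C,T} = {T} (intersection, +0)
MX@3: {C} ∪ {A} = {A,C} (union, +1)
MTX@3: {A,C} ∪ {G} = {A,C,G} (union, +1)
BMTX@3: {C} ∩ {A,C,G} = {C} (intersection, +0)
MX@4: {T} ∪ {G} = {G,T} (union, +1)
MTX@4: {G,T} ∪ {C} = {C,G,T} (union, +1)
BMTX@4: {T} ∩ {C,G,T} = {T} (intersection, +0)
MX@5: {G} ∪ {A} = {A,G} (union, +1)
MTX@5: {A,G} ∩ {A} = {A} (intersection, +0)
BMTX@5: {T} ∪ {A} = {A,T} (union, +1)
MX@6: {T} ∪ {C} = {C,T} (union, +1)
MTX@6: {C,T} ∩ {T} = {T} (intersection, +0)
BMTX@6: {A} ∪ {T} = {A,T} (union, +1)
MX@7: {C} ∪ {G} = {C,G} (union, +1)
MTX@7: {C,G} ∩ {C} = {C} (intersection, +0)
BMTX@7: {A} ∪ {C} = {A,C} (union, +1)
per-site changes: [1, 2, 2, 2, 2, 2, 2, 2]; total = 15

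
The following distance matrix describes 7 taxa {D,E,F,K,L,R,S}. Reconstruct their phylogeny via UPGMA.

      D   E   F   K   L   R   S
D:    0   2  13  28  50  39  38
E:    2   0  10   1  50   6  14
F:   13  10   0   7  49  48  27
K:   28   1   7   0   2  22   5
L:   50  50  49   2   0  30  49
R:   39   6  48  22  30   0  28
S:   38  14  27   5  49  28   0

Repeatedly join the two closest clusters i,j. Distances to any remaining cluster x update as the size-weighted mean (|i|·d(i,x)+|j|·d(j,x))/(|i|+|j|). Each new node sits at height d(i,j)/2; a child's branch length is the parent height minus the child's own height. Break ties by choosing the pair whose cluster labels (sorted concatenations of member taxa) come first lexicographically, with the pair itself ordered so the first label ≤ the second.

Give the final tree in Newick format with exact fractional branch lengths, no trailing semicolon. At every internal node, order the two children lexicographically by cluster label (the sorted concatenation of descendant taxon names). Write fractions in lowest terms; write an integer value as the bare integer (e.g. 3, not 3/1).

iteration 1: select E,K (d=1); attach at lengths (1/2, 1/2); label the merged cluster EK
  updated: d(D,EK)=15, d(EK,F)=17/2, d(EK,L)=26, d(EK,R)=14, d(EK,S)=19/2
iteration 2: select EK,F (d=17/2); attach at lengths (15/4, 17/4); label the merged cluster EFK
  updated: d(D,EFK)=43/3, d(EFK,L)=101/3, d(EFK,R)=76/3, d(EFK,S)=46/3
iteration 3: select D,EFK (d=43/3); attach at lengths (43/6, 35/12); label the merged cluster DEFK
  updated: d(DEFK,L)=151/4, d(DEFK,R)=115/4, d(DEFK,S)=21
iteration 4: select DEFK,S (d=21); attach at lengths (10/3, 21/2); label the merged cluster DEFKS
  updated: d(DEFKS,L)=40, d(DEFKS,R)=143/5
iteration 5: select DEFKS,R (d=143/5); attach at lengths (19/5, 143/10); label the merged cluster DEFKRS
  updated: d(DEFKRS,L)=115/3
iteration 6: select DEFKRS,L (d=115/3); attach at lengths (73/15, 115/6); label the merged cluster DEFKLRS
final tree: ((((D:43/6,((E:1/2,K:1/2):15/4,F:17/4):35/12):10/3,S:21/2):19/5,R:143/10):73/15,L:115/6)
total length: 1501/20

((((D:43/6,((E:1/2,K:1/2):15/4,F:17/4):35/12):10/3,S:21/2):19/5,R:143/10):73/15,L:115/6)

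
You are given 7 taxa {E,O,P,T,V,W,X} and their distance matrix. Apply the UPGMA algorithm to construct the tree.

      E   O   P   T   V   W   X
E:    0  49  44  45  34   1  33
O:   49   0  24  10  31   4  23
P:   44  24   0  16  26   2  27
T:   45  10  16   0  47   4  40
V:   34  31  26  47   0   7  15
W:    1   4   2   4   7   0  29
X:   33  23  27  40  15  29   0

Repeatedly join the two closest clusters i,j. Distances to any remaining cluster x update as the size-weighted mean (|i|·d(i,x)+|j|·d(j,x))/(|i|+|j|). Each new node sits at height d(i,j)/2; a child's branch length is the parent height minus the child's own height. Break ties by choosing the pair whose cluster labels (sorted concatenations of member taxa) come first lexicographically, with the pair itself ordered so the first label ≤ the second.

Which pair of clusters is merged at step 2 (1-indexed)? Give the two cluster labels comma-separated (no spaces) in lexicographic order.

1. join E+W (d=1) ⇒ EW; edges |E|=1/2, |W|=1/2
  updated: d(EW,O)=53/2, d(EW,P)=23, d(EW,T)=49/2, d(EW,V)=41/2, d(EW,X)=31
2. join O+T (d=10) ⇒ OT; edges |O|=5, |T|=5
  updated: d(EW,OT)=51/2, d(OT,P)=20, d(OT,V)=39, d(OT,X)=63/2
3. join V+X (d=15) ⇒ VX; edges |V|=15/2, |X|=15/2
  updated: d(EW,VX)=103/4, d(OT,VX)=141/4, d(P,VX)=53/2
4. join OT+P (d=20) ⇒ OPT; edges |OT|=5, |P|=10
  updated: d(EW,OPT)=74/3, d(OPT,VX)=97/3
5. join EW+OPT (d=74/3) ⇒ EOPTW; edges |EW|=71/6, |OPT|=7/3
  updated: d(EOPTW,VX)=297/10
6. join EOPTW+VX (d=297/10) ⇒ EOPTVWX; edges |EOPTW|=151/60, |VX|=147/20
final tree: (((E:1/2,W:1/2):71/6,((O:5,T:5):5,P:10):7/3):151/60,(V:15/2,X:15/2):147/20)
total length: 1951/30

O,T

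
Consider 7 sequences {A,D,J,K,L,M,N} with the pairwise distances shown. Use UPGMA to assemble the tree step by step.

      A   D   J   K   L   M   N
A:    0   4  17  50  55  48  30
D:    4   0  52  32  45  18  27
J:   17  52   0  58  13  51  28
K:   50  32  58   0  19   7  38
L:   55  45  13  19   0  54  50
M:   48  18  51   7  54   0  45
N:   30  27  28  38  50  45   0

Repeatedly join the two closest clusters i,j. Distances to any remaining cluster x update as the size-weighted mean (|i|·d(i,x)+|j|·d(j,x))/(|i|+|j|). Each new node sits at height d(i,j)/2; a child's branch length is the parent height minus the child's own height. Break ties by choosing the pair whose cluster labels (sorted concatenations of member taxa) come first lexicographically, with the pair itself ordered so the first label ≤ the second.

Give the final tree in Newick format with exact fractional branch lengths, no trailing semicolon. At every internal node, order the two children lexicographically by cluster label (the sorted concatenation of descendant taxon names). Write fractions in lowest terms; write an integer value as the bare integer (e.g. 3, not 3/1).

iteration 1: select A,D (d=4); attach at lengths (2, 2); label the merged cluster AD
  updated: d(AD,J)=69/2, d(AD,K)=41, d(AD,L)=50, d(AD,M)=33, d(AD,N)=57/2
iteration 2: select K,M (d=7); attach at lengths (7/2, 7/2); label the merged cluster KM
  updated: d(AD,KM)=37, d(J,KM)=109/2, d(KM,L)=73/2, d(KM,N)=83/2
iteration 3: select J,L (d=13); attach at lengths (13/2, 13/2); label the merged cluster JL
  updated: d(AD,JL)=169/4, d(JL,KM)=91/2, d(JL,N)=39
iteration 4: select AD,N (d=57/2); attach at lengths (49/4, 57/4); label the merged cluster ADN
  updated: d(ADN,JL)=247/6, d(ADN,KM)=77/2
iteration 5: select ADN,KM (d=77/2); attach at lengths (5, 63/4); label the merged cluster ADKMN
  updated: d(ADKMN,JL)=429/10
iteration 6: select ADKMN,JL (d=429/10); attach at lengths (11/5, 299/20); label the merged cluster ADJKLMN
final tree: ((((A:2,D:2):49/4,N:57/4):5,(K:7/2,M:7/2):63/4):11/5,(J:13/2,L:13/2):299/20)
total length: 442/5

((((A:2,D:2):49/4,N:57/4):5,(K:7/2,M:7/2):63/4):11/5,(J:13/2,L:13/2):299/20)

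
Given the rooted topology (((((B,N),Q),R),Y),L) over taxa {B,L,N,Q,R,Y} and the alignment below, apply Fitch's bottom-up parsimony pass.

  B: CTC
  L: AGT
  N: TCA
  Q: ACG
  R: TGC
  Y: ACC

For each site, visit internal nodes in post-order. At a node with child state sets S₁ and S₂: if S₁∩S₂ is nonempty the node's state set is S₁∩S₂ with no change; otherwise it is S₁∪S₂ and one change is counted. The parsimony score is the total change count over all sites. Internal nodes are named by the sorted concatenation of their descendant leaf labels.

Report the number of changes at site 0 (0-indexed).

3

[col 0] BN: children B:{C}, N:{T} ∪→ {C,T}; cost 1
[col 0] BNQ: children BN:{C,T}, Q:{A} ∪→ {A,C,T}; cost 1
[col 0] BNQR: children BNQ:{A,C,T}, R:{T} ∩→ {T}; cost 0
[col 0] BNQRY: children BNQR:{T}, Y:{A} ∪→ {A,T}; cost 1
[col 0] BLNQRY: children BNQRY:{A,T}, L:{A} ∩→ {A}; cost 0
[col 1] BN: children B:{T}, N:{C} ∪→ {C,T}; cost 1
[col 1] BNQ: children BN:{C,T}, Q:{C} ∩→ {C}; cost 0
[col 1] BNQR: children BNQ:{C}, R:{G} ∪→ {C,G}; cost 1
[col 1] BNQRY: children BNQR:{C,G}, Y:{C} ∩→ {C}; cost 0
[col 1] BLNQRY: children BNQRY:{C}, L:{G} ∪→ {C,G}; cost 1
[col 2] BN: children B:{C}, N:{A} ∪→ {A,C}; cost 1
[col 2] BNQ: children BN:{A,C}, Q:{G} ∪→ {A,C,G}; cost 1
[col 2] BNQR: children BNQ:{A,C,G}, R:{C} ∩→ {C}; cost 0
[col 2] BNQRY: children BNQR:{C}, Y:{C} ∩→ {C}; cost 0
[col 2] BLNQRY: children BNQRY:{C}, L:{T} ∪→ {C,T}; cost 1
per-site changes: [3, 3, 3]; total = 9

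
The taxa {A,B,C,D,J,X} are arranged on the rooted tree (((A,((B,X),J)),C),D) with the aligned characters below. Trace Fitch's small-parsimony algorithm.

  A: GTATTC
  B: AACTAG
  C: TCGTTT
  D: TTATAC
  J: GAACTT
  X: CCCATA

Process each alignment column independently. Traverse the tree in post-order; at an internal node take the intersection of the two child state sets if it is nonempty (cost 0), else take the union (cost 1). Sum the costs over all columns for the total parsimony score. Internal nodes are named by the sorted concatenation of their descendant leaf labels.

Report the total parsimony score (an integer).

16

BX@0: {A} ∪ {C} = {A,C} (union, +1)
BJX@0: {A,C} ∪ {G} = {A,C,G} (union, +1)
ABJX@0: {G} ∩ {A,C,G} = {G} (intersection, +0)
ABCJX@0: {G} ∪ {T} = {G,T} (union, +1)
ABCDJX@0: {G,T} ∩ {T} = {T} (intersection, +0)
BX@1: {A} ∪ {C} = {A,C} (union, +1)
BJX@1: {A,C} ∩ {A} = {A} (intersection, +0)
ABJX@1: {T} ∪ {A} = {A,T} (union, +1)
ABCJX@1: {A,T} ∪ {C} = {A,C,T} (union, +1)
ABCDJX@1: {A,C,T} ∩ {T} = {T} (intersection, +0)
BX@2: {C} ∩ {C} = {C} (intersection, +0)
BJX@2: {C} ∪ {A} = {A,C} (union, +1)
ABJX@2: {A} ∩ {A,C} = {A} (intersection, +0)
ABCJX@2: {A} ∪ {G} = {A,G} (union, +1)
ABCDJX@2: {A,G} ∩ {A} = {A} (intersection, +0)
BX@3: {T} ∪ {A} = {A,T} (union, +1)
BJX@3: {A,T} ∪ {C} = {A,C,T} (union, +1)
ABJX@3: {T} ∩ {A,C,T} = {T} (intersection, +0)
ABCJX@3: {T} ∩ {T} = {T} (intersection, +0)
ABCDJX@3: {T} ∩ {T} = {T} (intersection, +0)
BX@4: {A} ∪ {T} = {A,T} (union, +1)
BJX@4: {A,T} ∩ {T} = {T} (intersection, +0)
ABJX@4: {T} ∩ {T} = {T} (intersection, +0)
ABCJX@4: {T} ∩ {T} = {T} (intersection, +0)
ABCDJX@4: {T} ∪ {A} = {A,T} (union, +1)
BX@5: {G} ∪ {A} = {A,G} (union, +1)
BJX@5: {A,G} ∪ {T} = {A,G,T} (union, +1)
ABJX@5: {C} ∪ {A,G,T} = {A,C,G,T} (union, +1)
ABCJX@5: {A,C,G,T} ∩ {T} = {T} (intersection, +0)
ABCDJX@5: {T} ∪ {C} = {C,T} (union, +1)
per-site changes: [3, 3, 2, 2, 2, 4]; total = 16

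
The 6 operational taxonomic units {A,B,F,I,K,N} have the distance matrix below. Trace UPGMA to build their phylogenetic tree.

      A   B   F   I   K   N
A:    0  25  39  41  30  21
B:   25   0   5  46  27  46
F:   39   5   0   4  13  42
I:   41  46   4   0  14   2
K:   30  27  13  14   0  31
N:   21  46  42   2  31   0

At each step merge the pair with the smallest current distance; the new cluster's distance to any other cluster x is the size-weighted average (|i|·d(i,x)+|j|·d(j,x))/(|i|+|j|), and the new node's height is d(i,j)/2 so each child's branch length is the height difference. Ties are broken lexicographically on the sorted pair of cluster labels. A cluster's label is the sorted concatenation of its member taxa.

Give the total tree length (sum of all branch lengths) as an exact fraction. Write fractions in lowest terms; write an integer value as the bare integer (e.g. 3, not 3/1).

iteration 1: select I,N (d=2); attach at lengths (1, 1); label the merged cluster IN
  updated: d(A,IN)=31, d(B,IN)=46, d(F,IN)=23, d(IN,K)=45/2
iteration 2: select B,F (d=5); attach at lengths (5/2, 5/2); label the merged cluster BF
  updated: d(A,BF)=32, d(BF,IN)=69/2, d(BF,K)=20
iteration 3: select BF,K (d=20); attach at lengths (15/2, 10); label the merged cluster BFK
  updated: d(A,BFK)=94/3, d(BFK,IN)=61/2
iteration 4: select BFK,IN (d=61/2); attach at lengths (21/4, 57/4); label the merged cluster BFIKN
  updated: d(A,BFIKN)=156/5
iteration 5: select A,BFIKN (d=156/5); attach at lengths (78/5, 7/20); label the merged cluster ABFIKN
final tree: (A:78/5,(((B:5/2,F:5/2):15/2,K:10):21/4,(I:1,N:1):57/4):7/20)
total length: 1199/20

1199/20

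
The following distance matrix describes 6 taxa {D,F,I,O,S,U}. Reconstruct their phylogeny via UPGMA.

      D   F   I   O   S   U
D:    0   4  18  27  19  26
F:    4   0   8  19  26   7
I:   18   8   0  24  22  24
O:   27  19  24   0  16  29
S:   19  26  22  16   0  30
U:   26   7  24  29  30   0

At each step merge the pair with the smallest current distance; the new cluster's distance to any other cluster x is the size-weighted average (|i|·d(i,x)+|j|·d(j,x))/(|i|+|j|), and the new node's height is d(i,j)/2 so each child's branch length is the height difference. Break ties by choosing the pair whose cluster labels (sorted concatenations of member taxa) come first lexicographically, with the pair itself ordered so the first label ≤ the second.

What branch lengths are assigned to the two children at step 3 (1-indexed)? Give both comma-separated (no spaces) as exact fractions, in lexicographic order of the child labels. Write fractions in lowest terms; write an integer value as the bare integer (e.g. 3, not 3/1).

8,8

1. join D+F (d=4) ⇒ DF; edges |D|=2, |F|=2
  updated: d(DF,I)=13, d(DF,O)=23, d(DF,S)=45/2, d(DF,U)=33/2
2. join DF+I (d=13) ⇒ DFI; edges |DF|=9/2, |I|=13/2
  updated: d(DFI,O)=70/3, d(DFI,S)=67/3, d(DFI,U)=19
3. join O+S (d=16) ⇒ OS; edges |O|=8, |S|=8
  updated: d(DFI,OS)=137/6, d(OS,U)=59/2
4. join DFI+U (d=19) ⇒ DFIU; edges |DFI|=3, |U|=19/2
  updated: d(DFIU,OS)=49/2
5. join DFIU+OS (d=49/2) ⇒ DFIOSU; edges |DFIU|=11/4, |OS|=17/4
final tree: ((((D:2,F:2):9/2,I:13/2):3,U:19/2):11/4,(O:8,S:8):17/4)
total length: 101/2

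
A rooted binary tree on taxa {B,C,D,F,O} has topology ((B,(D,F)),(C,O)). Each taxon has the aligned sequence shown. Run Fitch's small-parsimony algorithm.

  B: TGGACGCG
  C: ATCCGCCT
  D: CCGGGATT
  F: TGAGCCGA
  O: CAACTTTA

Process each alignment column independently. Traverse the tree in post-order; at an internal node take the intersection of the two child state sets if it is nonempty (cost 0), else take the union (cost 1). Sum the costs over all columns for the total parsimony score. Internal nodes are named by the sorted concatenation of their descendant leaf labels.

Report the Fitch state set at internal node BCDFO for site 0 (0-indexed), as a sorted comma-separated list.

[col 0] DF: children D:{C}, F:{T} ∪→ {C,T}; cost 1
[col 0] BDF: children B:{T}, DF:{C,T} ∩→ {T}; cost 0
[col 0] CO: children C:{A}, O:{C} ∪→ {A,C}; cost 1
[col 0] BCDFO: children BDF:{T}, CO:{A,C} ∪→ {A,C,T}; cost 1
[col 1] DF: children D:{C}, F:{G} ∪→ {C,G}; cost 1
[col 1] BDF: children B:{G}, DF:{C,G} ∩→ {G}; cost 0
[col 1] CO: children C:{T}, O:{A} ∪→ {A,T}; cost 1
[col 1] BCDFO: children BDF:{G}, CO:{A,T} ∪→ {A,G,T}; cost 1
[col 2] DF: children D:{G}, F:{A} ∪→ {A,G}; cost 1
[col 2] BDF: children B:{G}, DF:{A,G} ∩→ {G}; cost 0
[col 2] CO: children C:{C}, O:{A} ∪→ {A,C}; cost 1
[col 2] BCDFO: children BDF:{G}, CO:{A,C} ∪→ {A,C,G}; cost 1
[col 3] DF: children D:{G}, F:{G} ∩→ {G}; cost 0
[col 3] BDF: children B:{A}, DF:{G} ∪→ {A,G}; cost 1
[col 3] CO: children C:{C}, O:{C} ∩→ {C}; cost 0
[col 3] BCDFO: children BDF:{A,G}, CO:{C} ∪→ {A,C,G}; cost 1
[col 4] DF: children D:{G}, F:{C} ∪→ {C,G}; cost 1
[col 4] BDF: children B:{C}, DF:{C,G} ∩→ {C}; cost 0
[col 4] CO: children C:{G}, O:{T} ∪→ {G,T}; cost 1
[col 4] BCDFO: children BDF:{C}, CO:{G,T} ∪→ {C,G,T}; cost 1
[col 5] DF: children D:{A}, F:{C} ∪→ {A,C}; cost 1
[col 5] BDF: children B:{G}, DF:{A,C} ∪→ {A,C,G}; cost 1
[col 5] CO: children C:{C}, O:{T} ∪→ {C,T}; cost 1
[col 5] BCDFO: children BDF:{A,C,G}, CO:{C,T} ∩→ {C}; cost 0
[col 6] DF: children D:{T}, F:{G} ∪→ {G,T}; cost 1
[col 6] BDF: children B:{C}, DF:{G,T} ∪→ {C,G,T}; cost 1
[col 6] CO: children C:{C}, O:{T} ∪→ {C,T}; cost 1
[col 6] BCDFO: children BDF:{C,G,T}, CO:{C,T} ∩→ {C,T}; cost 0
[col 7] DF: children D:{T}, F:{A} ∪→ {A,T}; cost 1
[col 7] BDF: children B:{G}, DF:{A,T} ∪→ {A,G,T}; cost 1
[col 7] CO: children C:{T}, O:{A} ∪→ {A,T}; cost 1
[col 7] BCDFO: children BDF:{A,G,T}, CO:{A,T} ∩→ {A,T}; cost 0
per-site changes: [3, 3, 3, 2, 3, 3, 3, 3]; total = 23

A,C,T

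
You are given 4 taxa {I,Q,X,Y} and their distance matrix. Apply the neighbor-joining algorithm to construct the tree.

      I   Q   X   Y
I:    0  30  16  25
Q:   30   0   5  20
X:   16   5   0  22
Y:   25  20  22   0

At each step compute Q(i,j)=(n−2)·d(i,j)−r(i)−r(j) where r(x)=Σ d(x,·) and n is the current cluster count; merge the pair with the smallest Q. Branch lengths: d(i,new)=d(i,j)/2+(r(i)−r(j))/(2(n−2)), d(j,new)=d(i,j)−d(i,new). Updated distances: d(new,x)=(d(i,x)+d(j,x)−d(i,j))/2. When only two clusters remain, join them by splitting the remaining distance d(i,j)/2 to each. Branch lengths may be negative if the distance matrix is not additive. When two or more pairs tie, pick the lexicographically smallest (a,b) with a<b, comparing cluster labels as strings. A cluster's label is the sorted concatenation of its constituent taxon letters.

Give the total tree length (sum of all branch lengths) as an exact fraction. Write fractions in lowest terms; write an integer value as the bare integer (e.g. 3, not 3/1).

iteration 1: select I,Y (d=25, Q=-88); attach at lengths (27/2, 23/2); label the merged cluster IY
  updated: d(IY,Q)=25/2, d(IY,X)=13/2
iteration 2: select IY,Q (d=25/2, Q=-24); attach at lengths (7, 11/2); label the merged cluster IQY
  updated: d(IQY,X)=-1/2
iteration 3: select IQY,X (d=-1/2); attach at lengths (-1/4, -1/4); label the merged cluster IQXY
final tree: (((I:27/2,Y:23/2):7,Q:11/2):-1/4,X:-1/4)
total length: 37

37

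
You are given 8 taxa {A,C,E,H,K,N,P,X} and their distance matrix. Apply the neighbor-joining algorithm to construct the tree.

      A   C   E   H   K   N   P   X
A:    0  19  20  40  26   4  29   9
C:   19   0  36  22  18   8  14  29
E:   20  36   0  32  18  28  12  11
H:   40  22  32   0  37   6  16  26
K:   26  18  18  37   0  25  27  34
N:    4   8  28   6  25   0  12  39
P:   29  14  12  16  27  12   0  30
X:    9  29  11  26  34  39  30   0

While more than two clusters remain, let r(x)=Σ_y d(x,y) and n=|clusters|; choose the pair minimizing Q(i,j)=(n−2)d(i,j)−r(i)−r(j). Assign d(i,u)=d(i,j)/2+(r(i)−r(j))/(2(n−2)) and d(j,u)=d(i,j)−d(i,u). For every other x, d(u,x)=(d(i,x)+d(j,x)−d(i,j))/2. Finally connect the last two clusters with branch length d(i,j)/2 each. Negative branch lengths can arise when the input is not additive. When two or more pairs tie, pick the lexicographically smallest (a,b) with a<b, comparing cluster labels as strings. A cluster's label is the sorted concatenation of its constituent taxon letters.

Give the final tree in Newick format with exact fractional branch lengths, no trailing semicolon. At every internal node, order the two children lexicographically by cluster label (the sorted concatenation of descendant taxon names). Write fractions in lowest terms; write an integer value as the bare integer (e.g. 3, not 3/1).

1. join A+X (d=9, Q=-271) ⇒ AX; edges |A|=23/12, |X|=85/12
  updated: d(AX,C)=39/2, d(AX,E)=11, d(AX,H)=57/2, d(AX,K)=51/2, d(AX,N)=17, d(AX,P)=25
2. join AX+E (d=11, Q=-417/2) ⇒ AEX; edges |AX|=89/20, |E|=131/20
  updated: d(AEX,C)=89/4, d(AEX,H)=99/4, d(AEX,K)=65/4, d(AEX,N)=17, d(AEX,P)=13
3. join AEX+K (d=65/4, Q=-303/2) ⇒ AEKX; edges |AEX|=35/8, |K|=95/8
  updated: d(AEKX,C)=12, d(AEKX,H)=91/4, d(AEKX,N)=103/8, d(AEKX,P)=95/8
4. join H+N (d=6, Q=-701/8) ⇒ HN; edges |H|=367/48, |N|=-79/48
  updated: d(AEKX,HN)=237/16, d(C,HN)=12, d(HN,P)=11
5. join AEKX+C (d=12, Q=-843/16) ⇒ ACEKX; edges |AEKX|=395/64, |C|=373/64
  updated: d(ACEKX,HN)=237/32, d(ACEKX,P)=111/16
6. join ACEKX+HN (d=237/32, Q=-811/32) ⇒ ACEHKNX; edges |ACEKX|=107/64, |HN|=367/64
  updated: d(ACEHKNX,P)=337/64
7. join ACEHKNX+P (d=337/64) ⇒ ACEHKNPX; edges |ACEHKNX|=337/128, |P|=337/128
final tree: ((((((A:23/12,X:85/12):89/20,E:131/20):35/8,K:95/8):395/64,C:373/64):107/64,(H:367/48,N:-79/48):367/64):337/128,P:337/128)
total length: 4283/64

((((((A:23/12,X:85/12):89/20,E:131/20):35/8,K:95/8):395/64,C:373/64):107/64,(H:367/48,N:-79/48):367/64):337/128,P:337/128)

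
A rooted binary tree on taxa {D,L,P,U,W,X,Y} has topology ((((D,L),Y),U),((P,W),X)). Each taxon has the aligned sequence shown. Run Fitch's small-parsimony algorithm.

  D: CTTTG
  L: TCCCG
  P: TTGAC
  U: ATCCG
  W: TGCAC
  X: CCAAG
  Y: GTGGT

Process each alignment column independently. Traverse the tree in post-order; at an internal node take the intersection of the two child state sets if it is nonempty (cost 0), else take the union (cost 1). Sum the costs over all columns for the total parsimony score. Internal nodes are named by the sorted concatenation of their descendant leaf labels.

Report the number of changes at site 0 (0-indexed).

site 0, node DL: D={C} ∪ L={T} → {C,T} (+1)
site 0, node DLY: DL={C,T} ∪ Y={G} → {C,G,T} (+1)
site 0, node DLUY: DLY={C,G,T} ∪ U={A} → {A,C,G,T} (+1)
site 0, node PW: P={T} ∩ W={T} → {T} (+0)
site 0, node PWX: PW={T} ∪ X={C} → {C,T} (+1)
site 0, node DLPUWXY: DLUY={A,C,G,T} ∩ PWX={C,T} → {C,T} (+0)
site 1, node DL: D={T} ∪ L={C} → {C,T} (+1)
site 1, node DLY: DL={C,T} ∩ Y={T} → {T} (+0)
site 1, node DLUY: DLY={T} ∩ U={T} → {T} (+0)
site 1, node PW: P={T} ∪ W={G} → {G,T} (+1)
site 1, node PWX: PW={G,T} ∪ X={C} → {C,G,T} (+1)
site 1, node DLPUWXY: DLUY={T} ∩ PWX={C,G,T} → {T} (+0)
site 2, node DL: D={T} ∪ L={C} → {C,T} (+1)
site 2, node DLY: DL={C,T} ∪ Y={G} → {C,G,T} (+1)
site 2, node DLUY: DLY={C,G,T} ∩ U={C} → {C} (+0)
site 2, node PW: P={G} ∪ W={C} → {C,G} (+1)
site 2, node PWX: PW={C,G} ∪ X={A} → {A,C,G} (+1)
site 2, node DLPUWXY: DLUY={C} ∩ PWX={A,C,G} → {C} (+0)
site 3, node DL: D={T} ∪ L={C} → {C,T} (+1)
site 3, node DLY: DL={C,T} ∪ Y={G} → {C,G,T} (+1)
site 3, node DLUY: DLY={C,G,T} ∩ U={C} → {C} (+0)
site 3, node PW: P={A} ∩ W={A} → {A} (+0)
site 3, node PWX: PW={A} ∩ X={A} → {A} (+0)
site 3, node DLPUWXY: DLUY={C} ∪ PWX={A} → {A,C} (+1)
site 4, node DL: D={G} ∩ L={G} → {G} (+0)
site 4, node DLY: DL={G} ∪ Y={T} → {G,T} (+1)
site 4, node DLUY: DLY={G,T} ∩ U={G} → {G} (+0)
site 4, node PW: P={C} ∩ W={C} → {C} (+0)
site 4, node PWX: PW={C} ∪ X={G} → {C,G} (+1)
site 4, node DLPUWXY: DLUY={G} ∩ PWX={C,G} → {G} (+0)
per-site changes: [4, 3, 4, 3, 2]; total = 16

4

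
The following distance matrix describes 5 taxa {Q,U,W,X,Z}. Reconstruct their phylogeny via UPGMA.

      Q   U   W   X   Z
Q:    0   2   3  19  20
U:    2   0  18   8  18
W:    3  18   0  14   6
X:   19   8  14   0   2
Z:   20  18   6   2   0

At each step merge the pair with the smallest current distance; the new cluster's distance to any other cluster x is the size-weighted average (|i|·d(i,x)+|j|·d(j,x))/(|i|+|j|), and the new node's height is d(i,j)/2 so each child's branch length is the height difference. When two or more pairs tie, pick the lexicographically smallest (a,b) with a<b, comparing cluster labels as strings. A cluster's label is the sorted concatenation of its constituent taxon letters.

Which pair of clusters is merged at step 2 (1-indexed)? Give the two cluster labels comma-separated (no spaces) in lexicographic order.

X,Z

1. join Q+U (d=2) ⇒ QU; edges |Q|=1, |U|=1
  updated: d(QU,W)=21/2, d(QU,X)=27/2, d(QU,Z)=19
2. join X+Z (d=2) ⇒ XZ; edges |X|=1, |Z|=1
  updated: d(QU,XZ)=65/4, d(W,XZ)=10
3. join W+XZ (d=10) ⇒ WXZ; edges |W|=5, |XZ|=4
  updated: d(QU,WXZ)=43/3
4. join QU+WXZ (d=43/3) ⇒ QUWXZ; edges |QU|=37/6, |WXZ|=13/6
final tree: ((Q:1,U:1):37/6,(W:5,(X:1,Z:1):4):13/6)
total length: 64/3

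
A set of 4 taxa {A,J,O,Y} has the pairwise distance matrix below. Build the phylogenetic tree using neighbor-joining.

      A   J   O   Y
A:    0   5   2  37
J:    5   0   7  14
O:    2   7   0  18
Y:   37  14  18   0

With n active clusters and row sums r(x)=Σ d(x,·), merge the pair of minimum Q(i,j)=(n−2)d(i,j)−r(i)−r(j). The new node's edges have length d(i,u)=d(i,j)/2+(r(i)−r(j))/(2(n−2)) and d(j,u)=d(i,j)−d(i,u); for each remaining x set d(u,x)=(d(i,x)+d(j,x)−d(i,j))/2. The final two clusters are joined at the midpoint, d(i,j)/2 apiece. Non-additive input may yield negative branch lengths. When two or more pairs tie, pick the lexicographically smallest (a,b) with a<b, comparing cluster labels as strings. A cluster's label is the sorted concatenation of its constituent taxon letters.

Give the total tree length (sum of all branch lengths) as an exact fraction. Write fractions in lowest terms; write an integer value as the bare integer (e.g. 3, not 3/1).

1. join A+O (d=2, Q=-67) ⇒ AO; edges |A|=21/4, |O|=-13/4
  updated: d(AO,J)=5, d(AO,Y)=53/2
2. join AO+J (d=5, Q=-91/2) ⇒ AJO; edges |AO|=35/4, |J|=-15/4
  updated: d(AJO,Y)=71/4
3. join AJO+Y (d=71/4) ⇒ AJOY; edges |AJO|=71/8, |Y|=71/8
final tree: (((A:21/4,O:-13/4):35/4,J:-15/4):71/8,Y:71/8)
total length: 99/4

99/4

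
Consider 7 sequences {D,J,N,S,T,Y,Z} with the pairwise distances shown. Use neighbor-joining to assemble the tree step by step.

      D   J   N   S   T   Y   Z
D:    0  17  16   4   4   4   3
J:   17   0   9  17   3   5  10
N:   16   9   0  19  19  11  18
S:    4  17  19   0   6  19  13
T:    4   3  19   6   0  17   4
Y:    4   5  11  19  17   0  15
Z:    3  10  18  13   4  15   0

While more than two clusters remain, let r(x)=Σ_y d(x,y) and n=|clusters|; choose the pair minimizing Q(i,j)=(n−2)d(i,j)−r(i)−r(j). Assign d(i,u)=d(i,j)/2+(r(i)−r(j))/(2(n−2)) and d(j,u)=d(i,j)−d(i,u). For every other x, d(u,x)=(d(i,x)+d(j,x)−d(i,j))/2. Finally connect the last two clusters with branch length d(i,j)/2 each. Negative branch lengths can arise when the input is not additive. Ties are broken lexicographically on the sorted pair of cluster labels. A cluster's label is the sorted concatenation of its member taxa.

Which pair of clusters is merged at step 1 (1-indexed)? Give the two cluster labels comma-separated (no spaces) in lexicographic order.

J,N

1. join J+N (d=9, Q=-108) ⇒ JN; edges |J|=7/5, |N|=38/5
  updated: d(D,JN)=12, d(JN,S)=27/2, d(JN,T)=13/2, d(JN,Y)=7/2, d(JN,Z)=19/2
2. join JN+Y (d=7/2, Q=-179/2) ⇒ JNY; edges |JN|=1/16, |Y|=55/16
  updated: d(D,JNY)=25/4, d(JNY,S)=29/2, d(JNY,T)=10, d(JNY,Z)=21/2
3. join S+T (d=6, Q=-87/2) ⇒ ST; edges |S|=21/4, |T|=3/4
  updated: d(D,ST)=1, d(JNY,ST)=37/4, d(ST,Z)=11/2
4. join D+ST (d=1, Q=-24) ⇒ DST; edges |D|=-7/8, |ST|=15/8
  updated: d(DST,JNY)=29/4, d(DST,Z)=15/4
5. join DST+JNY (d=29/4, Q=-43/2) ⇒ DJNSTY; edges |DST|=1/4, |JNY|=7
  updated: d(DJNSTY,Z)=7/2
6. join DJNSTY+Z (d=7/2) ⇒ DJNSTYZ; edges |DJNSTY|=7/4, |Z|=7/4
final tree: (((D:-7/8,(S:21/4,T:3/4):15/8):1/4,((J:7/5,N:38/5):1/16,Y:55/16):7):7/4,Z:7/4)
total length: 121/4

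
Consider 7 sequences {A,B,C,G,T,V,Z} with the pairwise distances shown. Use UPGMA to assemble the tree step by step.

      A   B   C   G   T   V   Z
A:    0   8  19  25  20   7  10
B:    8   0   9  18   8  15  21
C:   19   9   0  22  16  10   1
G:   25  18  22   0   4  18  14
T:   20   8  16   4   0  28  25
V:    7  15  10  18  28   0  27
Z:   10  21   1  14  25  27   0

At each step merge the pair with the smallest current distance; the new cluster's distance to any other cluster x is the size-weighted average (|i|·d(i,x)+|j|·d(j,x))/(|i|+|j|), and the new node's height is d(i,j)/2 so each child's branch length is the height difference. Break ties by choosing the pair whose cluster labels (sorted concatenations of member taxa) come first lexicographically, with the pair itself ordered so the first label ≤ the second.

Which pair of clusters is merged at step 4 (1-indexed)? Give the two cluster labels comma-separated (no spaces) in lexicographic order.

AV,B

iteration 1: select C,Z (d=1); attach at lengths (1/2, 1/2); label the merged cluster CZ
  updated: d(A,CZ)=29/2, d(B,CZ)=15, d(CZ,G)=18, d(CZ,T)=41/2, d(CZ,V)=37/2
iteration 2: select G,T (d=4); attach at lengths (2, 2); label the merged cluster GT
  updated: d(A,GT)=45/2, d(B,GT)=13, d(CZ,GT)=77/4, d(GT,V)=23
iteration 3: select A,V (d=7); attach at lengths (7/2, 7/2); label the merged cluster AV
  updated: d(AV,B)=23/2, d(AV,CZ)=33/2, d(AV,GT)=91/4
iteration 4: select AV,B (d=23/2); attach at lengths (9/4, 23/4); label the merged cluster ABV
  updated: d(ABV,CZ)=16, d(ABV,GT)=39/2
iteration 5: select ABV,CZ (d=16); attach at lengths (9/4, 15/2); label the merged cluster ABCVZ
  updated: d(ABCVZ,GT)=97/5
iteration 6: select ABCVZ,GT (d=97/5); attach at lengths (17/10, 77/10); label the merged cluster ABCGTVZ
final tree: ((((A:7/2,V:7/2):9/4,B:23/4):9/4,(C:1/2,Z:1/2):15/2):17/10,(G:2,T:2):77/10)
total length: 783/20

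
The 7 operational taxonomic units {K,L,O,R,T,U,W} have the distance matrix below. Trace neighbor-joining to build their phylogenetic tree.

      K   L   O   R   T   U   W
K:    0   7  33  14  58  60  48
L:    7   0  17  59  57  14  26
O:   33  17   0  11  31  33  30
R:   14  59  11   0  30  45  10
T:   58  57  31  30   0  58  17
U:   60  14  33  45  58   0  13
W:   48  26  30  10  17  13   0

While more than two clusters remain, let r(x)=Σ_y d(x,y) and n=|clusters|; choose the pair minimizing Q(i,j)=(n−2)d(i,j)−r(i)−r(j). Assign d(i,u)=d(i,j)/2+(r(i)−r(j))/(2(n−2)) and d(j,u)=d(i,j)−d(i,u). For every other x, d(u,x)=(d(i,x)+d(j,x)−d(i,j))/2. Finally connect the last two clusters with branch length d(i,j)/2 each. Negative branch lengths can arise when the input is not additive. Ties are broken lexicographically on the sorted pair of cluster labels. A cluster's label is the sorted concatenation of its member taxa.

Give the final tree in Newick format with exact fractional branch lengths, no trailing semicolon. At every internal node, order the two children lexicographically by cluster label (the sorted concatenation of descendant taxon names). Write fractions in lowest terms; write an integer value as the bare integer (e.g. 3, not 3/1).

(((((K:15/2,L:-1/2):223/12,O:35/12):37/8,R:53/8):27/8,T:175/8):73/16,(U:131/8,W:-27/8):73/16)

1. join K+L (d=7, Q=-365) ⇒ KL; edges |K|=15/2, |L|=-1/2
  updated: d(KL,O)=43/2, d(KL,R)=33, d(KL,T)=54, d(KL,U)=67/2, d(KL,W)=67/2
2. join U+W (d=13, Q=-234) ⇒ UW; edges |U|=131/8, |W|=-27/8
  updated: d(KL,UW)=27, d(O,UW)=25, d(R,UW)=21, d(T,UW)=31
3. join KL+O (d=43/2, Q=-319/2) ⇒ KLO; edges |KL|=223/12, |O|=35/12
  updated: d(KLO,R)=45/4, d(KLO,T)=127/4, d(KLO,UW)=61/4
4. join KLO+R (d=45/4, Q=-98) ⇒ KLOR; edges |KLO|=37/8, |R|=53/8
  updated: d(KLOR,T)=101/4, d(KLOR,UW)=25/2
5. join KLOR+T (d=101/4, Q=-275/4) ⇒ KLORT; edges |KLOR|=27/8, |T|=175/8
  updated: d(KLORT,UW)=73/8
6. join KLORT+UW (d=73/8) ⇒ KLORTUW; edges |KLORT|=73/16, |UW|=73/16
final tree: (((((K:15/2,L:-1/2):223/12,O:35/12):37/8,R:53/8):27/8,T:175/8):73/16,(U:131/8,W:-27/8):73/16)
total length: 697/8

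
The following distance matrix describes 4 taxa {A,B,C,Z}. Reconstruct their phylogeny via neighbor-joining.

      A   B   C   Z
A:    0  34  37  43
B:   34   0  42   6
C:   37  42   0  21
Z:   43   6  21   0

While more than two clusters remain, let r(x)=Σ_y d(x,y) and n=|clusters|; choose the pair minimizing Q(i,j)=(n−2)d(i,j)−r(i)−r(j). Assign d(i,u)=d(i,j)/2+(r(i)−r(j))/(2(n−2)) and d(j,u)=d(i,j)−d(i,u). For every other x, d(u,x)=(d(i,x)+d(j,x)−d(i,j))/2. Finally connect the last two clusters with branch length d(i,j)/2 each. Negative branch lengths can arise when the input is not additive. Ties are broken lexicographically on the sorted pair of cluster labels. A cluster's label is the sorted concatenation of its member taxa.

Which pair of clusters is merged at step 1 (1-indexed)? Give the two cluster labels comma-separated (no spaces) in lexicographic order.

A,C

iteration 1: select A,C (d=37, Q=-140); attach at lengths (22, 15); label the merged cluster AC
  updated: d(AC,B)=39/2, d(AC,Z)=27/2
iteration 2: select AC,B (d=39/2, Q=-39); attach at lengths (27/2, 6); label the merged cluster ABC
  updated: d(ABC,Z)=0
iteration 3: select ABC,Z (d=0); attach at lengths (0, 0); label the merged cluster ABCZ
final tree: (((A:22,C:15):27/2,B:6):0,Z:0)
total length: 113/2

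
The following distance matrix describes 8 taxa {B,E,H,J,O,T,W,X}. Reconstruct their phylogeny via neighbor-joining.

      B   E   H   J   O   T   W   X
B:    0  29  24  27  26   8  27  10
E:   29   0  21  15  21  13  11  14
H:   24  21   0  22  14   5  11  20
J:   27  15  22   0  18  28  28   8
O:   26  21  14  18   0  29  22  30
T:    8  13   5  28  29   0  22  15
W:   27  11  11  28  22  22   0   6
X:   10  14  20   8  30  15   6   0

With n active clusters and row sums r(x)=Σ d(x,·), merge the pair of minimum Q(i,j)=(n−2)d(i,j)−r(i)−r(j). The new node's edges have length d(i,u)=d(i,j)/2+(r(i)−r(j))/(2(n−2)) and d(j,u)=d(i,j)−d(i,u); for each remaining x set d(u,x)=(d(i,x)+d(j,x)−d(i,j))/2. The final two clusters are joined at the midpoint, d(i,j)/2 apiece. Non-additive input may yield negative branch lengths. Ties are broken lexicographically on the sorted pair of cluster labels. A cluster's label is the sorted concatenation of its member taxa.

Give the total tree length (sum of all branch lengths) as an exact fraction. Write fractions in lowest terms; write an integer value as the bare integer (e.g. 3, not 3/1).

479/8

iteration 1: select B,T (d=8, Q=-223); attach at lengths (79/12, 17/12); label the merged cluster BT
  updated: d(BT,E)=17, d(BT,H)=21/2, d(BT,J)=47/2, d(BT,O)=47/2, d(BT,W)=41/2, d(BT,X)=17/2
iteration 2: select J,X (d=8, Q=-161); attach at lengths (34/5, 6/5); label the merged cluster JX
  updated: d(BT,JX)=12, d(E,JX)=21/2, d(H,JX)=17, d(JX,O)=20, d(JX,W)=13
iteration 3: select H,O (d=14, Q=-118); attach at lengths (29/8, 83/8); label the merged cluster HO
  updated: d(BT,HO)=10, d(E,HO)=14, d(HO,JX)=23/2, d(HO,W)=19/2
iteration 4: select BT,HO (d=10, Q=-149/2); attach at lengths (89/12, 31/12); label the merged cluster BHOT
  updated: d(BHOT,E)=21/2, d(BHOT,JX)=27/4, d(BHOT,W)=10
iteration 5: select BHOT,JX (d=27/4, Q=-44); attach at lengths (21/8, 33/8); label the merged cluster BHJOTX
  updated: d(BHJOTX,E)=57/8, d(BHJOTX,W)=65/8
iteration 6: select BHJOTX,E (d=57/8, Q=-105/4); attach at lengths (17/8, 5); label the merged cluster BEHJOTX
  updated: d(BEHJOTX,W)=6
iteration 7: select BEHJOTX,W (d=6); attach at lengths (3, 3); label the merged cluster BEHJOTWX
final tree: (((((B:79/12,T:17/12):89/12,(H:29/8,O:83/8):31/12):21/8,(J:34/5,X:6/5):33/8):17/8,E:5):3,W:3)
total length: 479/8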